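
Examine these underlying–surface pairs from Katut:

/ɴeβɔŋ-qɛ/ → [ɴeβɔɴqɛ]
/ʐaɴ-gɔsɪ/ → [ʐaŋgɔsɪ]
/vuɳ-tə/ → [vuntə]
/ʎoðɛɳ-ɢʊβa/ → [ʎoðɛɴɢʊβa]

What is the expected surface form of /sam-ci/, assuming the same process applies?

[saɲci]

The data show regressive place assimilation: /ŋ/ → [ɴ] before /q/; /ɴ/ → [ŋ] before /g/; /ɳ/ → [n] before /t/; /ɳ/ → [ɴ] before /ɢ/. In each pair only place changes, matching the following consonant, while manner and voice stay constant.
/m/ is a voiced bilabial nasal. The following trigger /c/ is palatal, so /m/ must become palatal as well.
Changing only its place to palatal gives [ɲ] — the voiced palatal nasal.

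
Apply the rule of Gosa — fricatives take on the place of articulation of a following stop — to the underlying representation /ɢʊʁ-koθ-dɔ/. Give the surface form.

/ʁ/ is a voiced uvular fricative. The following trigger /k/ is velar, so /ʁ/ must become velar as well.
A voiced velar fricative is [ɣ], so the surface segment is [ɣ].
At the second juncture, /θ/ likewise becomes [s] adjacent to /d/.

[ɢʊɣkosdɔ]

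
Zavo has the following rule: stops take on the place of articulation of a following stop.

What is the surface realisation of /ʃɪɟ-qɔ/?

[ʃɪɢqɔ]

/ɟ/ is a voiced palatal stop. The following trigger /q/ is uvular, so /ɟ/ must become uvular as well.
Changing only its place to uvular gives [ɢ] — the voiced uvular stop.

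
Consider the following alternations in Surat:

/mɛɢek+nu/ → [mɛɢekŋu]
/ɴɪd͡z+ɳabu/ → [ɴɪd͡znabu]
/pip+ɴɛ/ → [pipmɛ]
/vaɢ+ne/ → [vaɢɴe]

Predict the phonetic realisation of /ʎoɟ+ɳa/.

The data show progressive place assimilation: /n/ → [ŋ] after /k/; /ɳ/ → [n] after /d͡z/; /ɴ/ → [m] after /p/; /n/ → [ɴ] after /ɢ/. In each pair only place changes, matching the preceding consonant, while manner and voice stay constant.
/ɳ/ is a voiced retroflex nasal. The preceding trigger /ɟ/ is palatal, so /ɳ/ must become palatal as well.
Changing only its place to palatal gives [ɲ] — the voiced palatal nasal.

[ʎoɟɲa]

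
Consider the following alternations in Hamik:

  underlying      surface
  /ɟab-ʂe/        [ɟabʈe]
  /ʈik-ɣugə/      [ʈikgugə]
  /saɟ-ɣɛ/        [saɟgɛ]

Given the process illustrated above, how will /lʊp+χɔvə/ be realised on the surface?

The data show progressive manner assimilation: /ʂ/ → [ʈ] after /b/; /ɣ/ → [g] after /k/; /ɣ/ → [g] after /ɟ/. In each pair only manner changes, matching the preceding consonant, while place and voice stay constant.
/χ/ is a voiceless uvular fricative. The preceding trigger /p/ is a stop, so /χ/ must become a stop as well.
A voiceless uvular stop is [q], so the surface segment is [q].

[lʊpqɔvə]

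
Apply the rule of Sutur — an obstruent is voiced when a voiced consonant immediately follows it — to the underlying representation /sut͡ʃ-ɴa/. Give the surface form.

[sud͡ʒɴa]

/t͡ʃ/ is a voiceless postalveolar affricate. The following trigger /ɴ/ is voiced, so /t͡ʃ/ must become voiced as well.
A voiced postalveolar affricate is [d͡ʒ], so the surface segment is [d͡ʒ].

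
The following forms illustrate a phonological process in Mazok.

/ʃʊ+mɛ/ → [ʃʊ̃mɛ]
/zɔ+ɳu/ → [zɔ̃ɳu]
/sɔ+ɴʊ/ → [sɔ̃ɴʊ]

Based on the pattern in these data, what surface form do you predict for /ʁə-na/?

[ʁə̃na]

The data show regressive nasality assimilation (vowel nasalisation): /ʊ/ → [ʊ̃] before /m/; /ɔ/ → [ɔ̃] before /ɳ/; /ɔ/ → [ɔ̃] before /ɴ/ — a vowel is nasalised by an immediately following nasal consonant.
The vowel /ə/ is adjacent to the following nasal /n/, so it acquires [+nasal] and surfaces as [ə̃].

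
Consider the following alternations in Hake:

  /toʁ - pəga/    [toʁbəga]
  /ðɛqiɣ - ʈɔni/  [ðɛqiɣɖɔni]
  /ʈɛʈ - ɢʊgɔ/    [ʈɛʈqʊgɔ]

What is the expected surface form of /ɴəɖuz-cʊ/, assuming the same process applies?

The data show progressive voicing assimilation: /p/ → [b] after /ʁ/; /ʈ/ → [ɖ] after /ɣ/; /ɢ/ → [q] after /ʈ/. In each pair only voicing changes, matching the preceding consonant, while place and manner stay constant.
/c/ is a voiceless palatal stop. The preceding trigger /z/ is voiced, so /c/ must become voiced as well.
Changing only its voicing to voiced gives [ɟ] — the voiced palatal stop.

[ɴəɖuzɟʊ]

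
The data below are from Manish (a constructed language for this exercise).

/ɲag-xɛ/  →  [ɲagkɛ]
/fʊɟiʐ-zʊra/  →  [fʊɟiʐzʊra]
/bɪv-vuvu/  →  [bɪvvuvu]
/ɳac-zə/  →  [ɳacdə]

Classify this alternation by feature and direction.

progressive manner assimilation

Underlying /x/ is realised as [k] next to /g/; /g/ itself does not change.
/x/ is a fricative while /g/ is a stop; the output [k] is a stop, matching the trigger — so the feature that spreads is manner.
Place and voice are unchanged, so the assimilation is partial, not total.
The other alternating form patterns the same way: /z/ → [d] after /c/ (fricative → stop, matching a stop) — only manner changes, and always toward the preceding segment.
Nothing changes in [fʊɟiʐzʊra], [bɪvvuvu]: there the adjacent consonants already agree in manner (/z/ and /ʐ/ are both fricatives; /v/ and /v/ are both fricatives), so these forms are consistent with the same rule.
The trigger is the preceding segment, so the direction is progressive (perseverative).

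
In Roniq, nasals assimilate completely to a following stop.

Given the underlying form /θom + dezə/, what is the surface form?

[θoddezə]

/m/ is the segment targeted by the rule; it sits immediately before /d/, so it assimilates completely and surfaces as [d].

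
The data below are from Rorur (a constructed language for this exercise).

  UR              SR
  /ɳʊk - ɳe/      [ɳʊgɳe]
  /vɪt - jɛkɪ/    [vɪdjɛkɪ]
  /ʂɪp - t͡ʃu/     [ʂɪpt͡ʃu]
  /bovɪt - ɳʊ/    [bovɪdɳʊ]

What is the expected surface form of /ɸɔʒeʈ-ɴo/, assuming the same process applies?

[ɸɔʒeɖɴo]

The data show regressive voicing assimilation: /k/ → [g] before /ɳ/; /t/ → [d] before /j/; /t/ → [d] before /ɳ/. In each pair only voicing changes, matching the following consonant, while place and manner stay constant.
No alternation appears in [ʂɪpt͡ʃu]: there the adjacent consonants already agree in voicing (/p/ and /t͡ʃ/ are both voiceless), so this form is consistent with the same rule.
The rule targets /ʈ/ (voiceless retroflex stop), which sits before the trigger /ɴ/ (voiced).
The voiced retroflex stop is [ɖ], so /ʈ/ → [ɖ].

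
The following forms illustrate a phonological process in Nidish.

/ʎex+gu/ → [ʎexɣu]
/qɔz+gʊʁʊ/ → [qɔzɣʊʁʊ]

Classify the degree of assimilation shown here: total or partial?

The segment that alternates is /g/, which surfaces as [ɣ] when adjacent to /x/.
/g/ is a stop while /x/ is a fricative; the output [ɣ] is a fricative, matching the trigger — so the feature that spreads is manner.
Place and voice are unchanged, so the assimilation is partial, not total.
The same holds elsewhere in the data: /g/ → [ɣ] after /z/ (stop → fricative, matching a fricative) — only manner changes, and always toward the preceding segment.

partial assimilation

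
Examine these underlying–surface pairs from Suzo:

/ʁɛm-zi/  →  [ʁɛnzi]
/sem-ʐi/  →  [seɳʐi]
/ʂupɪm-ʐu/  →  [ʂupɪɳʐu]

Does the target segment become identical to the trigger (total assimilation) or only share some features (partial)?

partial assimilation

The segment that alternates is /m/, which surfaces as [n] when adjacent to /z/.
/m/ is bilabial while /z/ is alveolar; the output [n] is alveolar, matching the trigger — so the feature that spreads is place.
Manner and voice are unchanged, so the assimilation is partial, not total.
The same holds elsewhere in the data: /m/ → [ɳ] before /ʐ/ (bilabial → retroflex, matching retroflex) — only place changes, and always toward the following segment.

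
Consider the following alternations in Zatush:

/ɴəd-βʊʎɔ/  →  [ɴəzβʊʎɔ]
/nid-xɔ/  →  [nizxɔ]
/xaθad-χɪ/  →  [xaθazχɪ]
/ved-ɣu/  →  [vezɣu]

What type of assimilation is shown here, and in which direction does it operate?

regressive manner assimilation

Comparing underlying and surface forms, /d/ → [z] is the alternation; the neighbouring /β/ is constant.
The change stop → fricative matches the manner of the following /β/, identifying this as manner assimilation.
Place and voice are unchanged, so the assimilation is partial, not total.
The same holds elsewhere in the data: /d/ → [z] before /x/ (stop → fricative, matching a fricative); /d/ → [z] before /χ/ (stop → fricative, matching a fricative); /d/ → [z] before /ɣ/ (stop → fricative, matching a fricative) — only manner changes, and always toward the following segment.
The trigger is the following segment, so the direction is regressive (anticipatory).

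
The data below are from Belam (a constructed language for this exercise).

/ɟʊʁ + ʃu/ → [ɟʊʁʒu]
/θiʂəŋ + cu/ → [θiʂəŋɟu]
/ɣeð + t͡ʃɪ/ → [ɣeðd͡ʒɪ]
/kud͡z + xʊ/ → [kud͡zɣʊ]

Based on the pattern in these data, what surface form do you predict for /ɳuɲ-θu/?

[ɳuɲðu]

The data show progressive voicing assimilation: /ʃ/ → [ʒ] after /ʁ/; /c/ → [ɟ] after /ŋ/; /t͡ʃ/ → [d͡ʒ] after /ð/; /x/ → [ɣ] after /d͡z/. In each pair only voicing changes, matching the preceding consonant, while place and manner stay constant.
The rule targets /θ/ (voiceless dental fricative), which sits after the trigger /ɲ/ (voiced).
The voiced dental fricative is [ð], so /θ/ → [ð].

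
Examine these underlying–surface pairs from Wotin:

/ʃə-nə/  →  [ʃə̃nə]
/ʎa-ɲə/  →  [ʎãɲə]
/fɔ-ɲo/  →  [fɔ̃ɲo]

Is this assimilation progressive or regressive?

The vowel /ə/ surfaces as nasalised [ə̃] next to the following nasal /n/ — it has acquired the [+nasal] feature of its neighbour.
The other forms show the same pattern: /a/ → [ã] before /ɲ/; /ɔ/ → [ɔ̃] before /ɲ/ — each time a vowel is nasalised next to a following nasal.
Because the conditioning nasal is to the right of the vowel that changes, the process is regressive (anticipatory).

regressive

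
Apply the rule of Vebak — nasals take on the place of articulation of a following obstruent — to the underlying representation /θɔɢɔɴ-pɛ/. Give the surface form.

[θɔɢɔmpɛ]

/ɴ/ is a voiced uvular nasal. The following trigger /p/ is bilabial, so /ɴ/ must become bilabial as well.
The voiced bilabial nasal is [m], so /ɴ/ → [m].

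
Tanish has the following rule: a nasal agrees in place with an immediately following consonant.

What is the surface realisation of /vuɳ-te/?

/ɳ/ is a voiced retroflex nasal. The following trigger /t/ is alveolar, so /ɳ/ must become alveolar as well.
Changing only its place to alveolar gives [n] — the voiced alveolar nasal.

[vunte]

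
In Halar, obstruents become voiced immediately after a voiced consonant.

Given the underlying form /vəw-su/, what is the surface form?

[vəwzu]

/s/ is a voiceless alveolar fricative. The preceding trigger /w/ is voiced, so /s/ must become voiced as well.
Changing only its voicing to voiced gives [z] — the voiced alveolar fricative.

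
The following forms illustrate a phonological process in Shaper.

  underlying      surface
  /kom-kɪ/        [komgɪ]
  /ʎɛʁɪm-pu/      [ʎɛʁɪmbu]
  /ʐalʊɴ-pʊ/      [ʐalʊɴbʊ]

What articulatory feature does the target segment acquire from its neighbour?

Underlying /k/ is realised as [g] next to /m/; /m/ itself does not change.
The change voiceless → voiced matches the voicing of the preceding /m/, identifying this as voicing assimilation.
The other alternating forms pattern the same way: /p/ → [b] after /m/ (voiceless → voiced, matching voiced); /p/ → [b] after /ɴ/ (voiceless → voiced, matching voiced) — only voicing changes, and always toward the preceding segment.

voicing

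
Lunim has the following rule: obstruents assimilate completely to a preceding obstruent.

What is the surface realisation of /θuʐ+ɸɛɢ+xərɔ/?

/ɸ/ is the segment targeted by the rule; it sits immediately after /ʐ/, so it assimilates completely and surfaces as [ʐ].
The same rule applies at the second boundary: /x/ → [ɢ] next to /ɢ/.

[θuʐʐɛɢɢərɔ]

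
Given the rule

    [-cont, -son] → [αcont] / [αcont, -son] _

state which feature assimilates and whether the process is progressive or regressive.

The rule copies [cont] (continuancy) from the environment onto the target stops; since [±cont] encodes the stop/fricative manner contrast, the assimilating dimension is manner.
The conditioning segment sits to the left of the focus bar, meaning the trigger precedes the segment that changes — progressive assimilation.

progressive manner assimilation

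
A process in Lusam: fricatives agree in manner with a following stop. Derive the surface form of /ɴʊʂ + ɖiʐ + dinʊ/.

[ɴʊʈɖiɖdinʊ]

The rule targets /ʂ/ (voiceless retroflex fricative), which sits before the trigger /ɖ/ (stop).
The voiceless retroflex stop is [ʈ], so /ʂ/ → [ʈ].
The same rule applies at the second boundary: /ʐ/ → [ɖ] next to /d/.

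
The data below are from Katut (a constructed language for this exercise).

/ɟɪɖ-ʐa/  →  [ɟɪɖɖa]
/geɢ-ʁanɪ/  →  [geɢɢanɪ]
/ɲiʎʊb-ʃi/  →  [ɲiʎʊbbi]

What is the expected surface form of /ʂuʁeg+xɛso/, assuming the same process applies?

The data show progressive total assimilation (/ʐ/ → [ɖ] after /ɖ/; /ʁ/ → [ɢ] after /ɢ/; /ʃ/ → [b] after /b/): in every case the target segment becomes identical to its preceding neighbour, copying more than a single feature.
/x/ is the segment targeted by the rule; it sits immediately after /g/, so it assimilates completely and surfaces as [g].

[ʂuʁeggɛso]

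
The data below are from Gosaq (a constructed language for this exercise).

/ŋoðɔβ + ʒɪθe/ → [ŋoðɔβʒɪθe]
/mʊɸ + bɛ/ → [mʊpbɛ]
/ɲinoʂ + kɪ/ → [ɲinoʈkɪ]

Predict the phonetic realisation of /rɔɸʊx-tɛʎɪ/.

[rɔɸʊktɛʎɪ]

The data show regressive manner assimilation: /ɸ/ → [p] before /b/; /ʂ/ → [ʈ] before /k/. In each pair only manner changes, matching the following consonant, while place and voice stay constant.
Nothing changes in [ŋoðɔβʒɪθe]: there the adjacent consonants already agree in manner (/β/ and /ʒ/ are both fricatives), so this form is consistent with the same rule.
/x/ is a voiceless velar fricative. The following trigger /t/ is a stop, so /x/ must become a stop as well.
A voiceless velar stop is [k], so the surface segment is [k].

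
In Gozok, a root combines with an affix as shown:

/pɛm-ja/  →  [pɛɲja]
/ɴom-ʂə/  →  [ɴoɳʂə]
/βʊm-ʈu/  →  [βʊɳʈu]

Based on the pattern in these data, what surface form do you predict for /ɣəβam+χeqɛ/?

The data show regressive place assimilation: /m/ → [ɲ] before /j/; /m/ → [ɳ] before /ʂ/; /m/ → [ɳ] before /ʈ/. In each pair only place changes, matching the following consonant, while manner and voice stay constant.
/m/ is a voiced bilabial nasal. The following trigger /χ/ is uvular, so /m/ must become uvular as well.
Changing only its place to uvular gives [ɴ] — the voiced uvular nasal.

[ɣəβaɴχeqɛ]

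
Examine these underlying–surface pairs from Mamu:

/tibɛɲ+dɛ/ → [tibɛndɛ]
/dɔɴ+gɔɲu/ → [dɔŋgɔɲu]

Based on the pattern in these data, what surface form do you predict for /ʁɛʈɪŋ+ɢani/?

The data show regressive place assimilation: /ɲ/ → [n] before /d/; /ɴ/ → [ŋ] before /g/. In each pair only place changes, matching the following consonant, while manner and voice stay constant.
/ŋ/ is a voiced velar nasal. The following trigger /ɢ/ is uvular, so /ŋ/ must become uvular as well.
A voiced uvular nasal is [ɴ], so the surface segment is [ɴ].

[ʁɛʈɪɴɢani]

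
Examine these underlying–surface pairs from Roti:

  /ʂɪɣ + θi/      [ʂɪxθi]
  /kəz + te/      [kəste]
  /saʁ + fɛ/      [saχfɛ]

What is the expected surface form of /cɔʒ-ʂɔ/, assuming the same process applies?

The data show regressive voicing assimilation: /ɣ/ → [x] before /θ/; /z/ → [s] before /t/; /ʁ/ → [χ] before /f/. In each pair only voicing changes, matching the following consonant, while place and manner stay constant.
The rule targets /ʒ/ (voiced postalveolar fricative), which sits before the trigger /ʂ/ (voiceless).
The voiceless postalveolar fricative is [ʃ], so /ʒ/ → [ʃ].

[cɔʃʂɔ]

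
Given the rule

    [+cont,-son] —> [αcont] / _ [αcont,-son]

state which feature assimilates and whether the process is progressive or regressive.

regressive manner assimilation

The shared variable α links the value of [cont] on the target to that of the neighbouring obstruent. [cont] distinguishes stops from fricatives — a manner-of-articulation feature — so this is manner assimilation.
The conditioning segment sits to the right of the focus bar, meaning the trigger follows the segment that changes — regressive assimilation.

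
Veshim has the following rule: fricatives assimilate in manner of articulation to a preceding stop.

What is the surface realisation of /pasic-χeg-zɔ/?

/χ/ is a voiceless uvular fricative. The preceding trigger /c/ is a stop, so /χ/ must become a stop as well.
A voiceless uvular stop is [q], so the surface segment is [q].
The same rule applies at the second boundary: /z/ → [d] next to /g/.

[pasicqegdɔ]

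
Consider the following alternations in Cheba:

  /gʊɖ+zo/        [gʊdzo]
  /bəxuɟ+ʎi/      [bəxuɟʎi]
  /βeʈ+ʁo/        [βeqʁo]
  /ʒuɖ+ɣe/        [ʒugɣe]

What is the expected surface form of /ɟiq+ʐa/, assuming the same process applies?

The data show regressive place assimilation: /ɖ/ → [d] before /z/; /ʈ/ → [q] before /ʁ/; /ɖ/ → [g] before /ɣ/. In each pair only place changes, matching the following consonant, while manner and voice stay constant.
No alternation appears in [bəxuɟʎi]: there the adjacent consonants already agree in place (/ɟ/ and /ʎ/ are both palatal), so this form is consistent with the same rule.
The rule targets /q/ (voiceless uvular stop), which sits before the trigger /ʐ/ (retroflex).
A voiceless retroflex stop is [ʈ], so the surface segment is [ʈ].

[ɟiʈʐa]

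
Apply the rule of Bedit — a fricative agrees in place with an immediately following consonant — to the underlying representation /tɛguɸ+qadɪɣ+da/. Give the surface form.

/ɸ/ is a voiceless bilabial fricative. The following trigger /q/ is uvular, so /ɸ/ must become uvular as well.
A voiceless uvular fricative is [χ], so the surface segment is [χ].
At the second juncture, /ɣ/ likewise becomes [z] adjacent to /d/.

[tɛguχqadɪzda]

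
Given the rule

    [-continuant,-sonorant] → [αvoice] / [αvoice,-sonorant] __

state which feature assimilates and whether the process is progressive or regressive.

The shared variable α links the value of [voice] on the target to the same value on the neighbouring segment, so voicing is the feature that assimilates.
Since the environment is written before the underscore, the trigger precedes the target; the direction is progressive.

progressive voicing assimilation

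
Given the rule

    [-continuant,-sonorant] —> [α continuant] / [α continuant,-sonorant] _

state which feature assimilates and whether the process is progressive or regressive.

progressive manner assimilation

The shared variable α links the value of [continuant] on the target to that of the neighbouring obstruent. [continuant] distinguishes stops from fricatives — a manner-of-articulation feature — so this is manner assimilation.
The conditioning segment sits to the left of the focus bar, meaning the trigger precedes the segment that changes — progressive assimilation.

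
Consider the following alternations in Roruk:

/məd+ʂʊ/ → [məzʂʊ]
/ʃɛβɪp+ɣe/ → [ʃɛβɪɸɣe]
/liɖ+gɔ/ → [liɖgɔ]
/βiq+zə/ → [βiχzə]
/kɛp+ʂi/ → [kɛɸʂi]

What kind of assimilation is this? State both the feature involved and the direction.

regressive manner assimilation

Underlying /d/ is realised as [z] next to /ʂ/; /ʂ/ itself does not change.
/d/ is a stop while /ʂ/ is a fricative; the output [z] is a fricative, matching the trigger — so the feature that spreads is manner.
Place and voice are unchanged, so the assimilation is partial, not total.
The same holds elsewhere in the data: /p/ → [ɸ] before /ɣ/ (stop → fricative, matching a fricative); /q/ → [χ] before /z/ (stop → fricative, matching a fricative); /p/ → [ɸ] before /ʂ/ (stop → fricative, matching a fricative) — only manner changes, and always toward the following segment.
No alternation appears in [liɖgɔ]: there the adjacent consonants already agree in manner (/ɖ/ and /g/ are both stops), so this form is consistent with the same rule.
Since the segment that changes precedes the conditioning segment, the assimilation is regressive.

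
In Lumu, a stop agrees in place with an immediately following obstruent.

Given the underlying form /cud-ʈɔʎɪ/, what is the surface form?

[cuɖʈɔʎɪ]

The rule targets /d/ (voiced alveolar stop), which sits before the trigger /ʈ/ (retroflex).
Changing only its place to retroflex gives [ɖ] — the voiced retroflex stop.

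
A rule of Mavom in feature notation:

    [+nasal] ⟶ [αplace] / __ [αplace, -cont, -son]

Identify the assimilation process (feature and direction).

The rule copies the place features (abbreviated [place]) from the environment onto the target, so the assimilating feature is place.
The conditioning segment sits to the right of the focus bar, meaning the trigger follows the segment that changes — regressive assimilation.

regressive place assimilation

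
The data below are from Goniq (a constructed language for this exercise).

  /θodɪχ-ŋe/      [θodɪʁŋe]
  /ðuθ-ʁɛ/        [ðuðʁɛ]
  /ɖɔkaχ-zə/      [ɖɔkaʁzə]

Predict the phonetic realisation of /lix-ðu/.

[liɣðu]

The data show regressive voicing assimilation: /χ/ → [ʁ] before /ŋ/; /θ/ → [ð] before /ʁ/; /χ/ → [ʁ] before /z/. In each pair only voicing changes, matching the following consonant, while place and manner stay constant.
/x/ is a voiceless velar fricative. The following trigger /ð/ is voiced, so /x/ must become voiced as well.
Changing only its voicing to voiced gives [ɣ] — the voiced velar fricative.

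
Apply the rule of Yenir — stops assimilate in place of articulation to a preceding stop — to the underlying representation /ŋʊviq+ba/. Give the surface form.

/b/ is a voiced bilabial stop. The preceding trigger /q/ is uvular, so /b/ must become uvular as well.
Changing only its place to uvular gives [ɢ] — the voiced uvular stop.

[ŋʊviqɢa]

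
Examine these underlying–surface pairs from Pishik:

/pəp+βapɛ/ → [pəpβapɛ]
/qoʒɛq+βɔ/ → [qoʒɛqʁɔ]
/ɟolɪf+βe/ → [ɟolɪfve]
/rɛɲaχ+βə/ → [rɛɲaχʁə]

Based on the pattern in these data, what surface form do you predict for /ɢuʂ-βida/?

[ɢuʂʐida]

The data show progressive place assimilation: /β/ → [ʁ] after /q/; /β/ → [v] after /f/; /β/ → [ʁ] after /χ/. In each pair only place changes, matching the preceding consonant, while manner and voice stay constant.
No alternation appears in [pəpβapɛ]: there the adjacent consonants already agree in place (/β/ and /p/ are both bilabial), so this form is consistent with the same rule.
/β/ is a voiced bilabial fricative. The preceding trigger /ʂ/ is retroflex, so /β/ must become retroflex as well.
A voiced retroflex fricative is [ʐ], so the surface segment is [ʐ].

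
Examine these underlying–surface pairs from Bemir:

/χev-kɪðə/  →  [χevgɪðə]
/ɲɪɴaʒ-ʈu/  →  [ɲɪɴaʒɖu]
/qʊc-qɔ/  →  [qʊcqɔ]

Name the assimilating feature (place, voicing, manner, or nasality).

voicing

Underlying /k/ is realised as [g] next to /v/; /v/ itself does not change.
/k/ is voiceless while /v/ is voiced; the output [g] is voiced, matching the trigger — so the feature that spreads is voicing.
The other alternating form patterns the same way: /ʈ/ → [ɖ] after /ʒ/ (voiceless → voiced, matching voiced) — only voicing changes, and always toward the preceding segment.
Nothing changes in [qʊcqɔ]: there the adjacent consonants already agree in voicing (/q/ and /c/ are both voiceless), so this form is consistent with the same rule.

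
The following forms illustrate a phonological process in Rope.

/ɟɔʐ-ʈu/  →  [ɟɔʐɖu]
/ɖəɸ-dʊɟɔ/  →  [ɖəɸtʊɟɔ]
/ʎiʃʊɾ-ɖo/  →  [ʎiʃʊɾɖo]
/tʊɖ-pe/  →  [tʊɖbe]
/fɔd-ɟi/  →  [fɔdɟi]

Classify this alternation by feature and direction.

progressive voicing assimilation

Underlying /ʈ/ is realised as [ɖ] next to /ʐ/; /ʐ/ itself does not change.
The change voiceless → voiced matches the voicing of the preceding /ʐ/, identifying this as voicing assimilation.
Place and manner are unchanged, so the assimilation is partial, not total.
The other alternating forms pattern the same way: /d/ → [t] after /ɸ/ (voiced → voiceless, matching voiceless); /p/ → [b] after /ɖ/ (voiceless → voiced, matching voiced) — only voicing changes, and always toward the preceding segment.
Nothing changes in [ʎiʃʊɾɖo], [fɔdɟi]: there the adjacent consonants already agree in voicing (/ɖ/ and /ɾ/ are both voiced; /ɟ/ and /d/ are both voiced), so these forms are consistent with the same rule.
Since the segment that changes follows the conditioning segment, the assimilation is progressive.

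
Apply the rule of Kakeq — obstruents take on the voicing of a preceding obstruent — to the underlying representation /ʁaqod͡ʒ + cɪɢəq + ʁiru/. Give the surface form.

The rule targets /c/ (voiceless palatal stop), which sits after the trigger /d͡ʒ/ (voiced).
The voiced palatal stop is [ɟ], so /c/ → [ɟ].
The same rule applies at the second boundary: /ʁ/ → [χ] next to /q/.

[ʁaqod͡ʒɟɪɢəqχiru]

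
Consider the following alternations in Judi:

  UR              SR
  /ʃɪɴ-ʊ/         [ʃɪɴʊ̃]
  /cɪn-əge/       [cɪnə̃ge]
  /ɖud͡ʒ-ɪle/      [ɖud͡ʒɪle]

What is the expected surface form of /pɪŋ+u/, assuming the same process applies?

The data show progressive nasality assimilation (vowel nasalisation): /ʊ/ → [ʊ̃] after /ɴ/; /ə/ → [ə̃] after /n/ — a vowel is nasalised by an immediately preceding nasal consonant.
No change occurs in [ɖud͡ʒɪle] because the vowel at the boundary is adjacent to an oral consonant, not a nasal (/ɪ/ next to /d͡ʒ/).
The vowel /u/ is adjacent to the preceding nasal /ŋ/, so it acquires [+nasal] and surfaces as [ũ].

[pɪŋũ]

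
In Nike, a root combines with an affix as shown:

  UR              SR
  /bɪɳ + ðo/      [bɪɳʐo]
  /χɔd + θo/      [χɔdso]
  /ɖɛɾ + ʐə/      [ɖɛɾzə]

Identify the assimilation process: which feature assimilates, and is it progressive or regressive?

Underlying /ð/ is realised as [ʐ] next to /ɳ/; /ɳ/ itself does not change.
/ð/ is dental while /ɳ/ is retroflex; the output [ʐ] is retroflex, matching the trigger — so the feature that spreads is place.
Manner and voice are unchanged, so the assimilation is partial, not total.
The other alternating forms pattern the same way: /θ/ → [s] after /d/ (dental → alveolar, matching alveolar); /ʐ/ → [z] after /ɾ/ (retroflex → alveolar, matching alveolar) — only place changes, and always toward the preceding segment.
Since the segment that changes follows the conditioning segment, the assimilation is progressive.

progressive place assimilation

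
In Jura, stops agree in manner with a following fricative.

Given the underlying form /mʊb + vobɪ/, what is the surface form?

[mʊβvobɪ]

The rule targets /b/ (voiced bilabial stop), which sits before the trigger /v/ (fricative).
A voiced bilabial fricative is [β], so the surface segment is [β].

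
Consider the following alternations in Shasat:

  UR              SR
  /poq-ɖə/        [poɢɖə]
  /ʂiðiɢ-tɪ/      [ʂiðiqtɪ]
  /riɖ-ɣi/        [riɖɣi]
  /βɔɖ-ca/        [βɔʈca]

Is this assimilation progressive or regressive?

regressive

Comparing underlying and surface forms, /q/ → [ɢ] is the alternation; the neighbouring /ɖ/ is constant.
/q/ is voiceless while /ɖ/ is voiced; the output [ɢ] is voiced, matching the trigger — so the feature that spreads is voicing.
Checking the remaining alternations: /ɢ/ → [q] before /t/ (voiced → voiceless, matching voiceless); /ɖ/ → [ʈ] before /c/ (voiced → voiceless, matching voiceless) — only voicing changes, and always toward the following segment.
Nothing changes in [riɖɣi]: there the adjacent consonants already agree in voicing (/ɖ/ and /ɣ/ are both voiced), so this form is consistent with the same rule.
Since the segment that changes precedes the conditioning segment, the assimilation is regressive.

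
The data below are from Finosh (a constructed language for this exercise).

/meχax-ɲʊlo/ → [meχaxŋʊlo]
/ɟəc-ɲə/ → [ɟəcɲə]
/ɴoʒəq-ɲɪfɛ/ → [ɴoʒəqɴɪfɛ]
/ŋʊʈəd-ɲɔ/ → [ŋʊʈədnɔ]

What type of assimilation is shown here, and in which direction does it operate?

progressive place assimilation

The segment that alternates is /ɲ/, which surfaces as [ŋ] when adjacent to /x/.
The change palatal → velar matches the place of the preceding /x/, identifying this as place assimilation.
Manner and voice are unchanged, so the assimilation is partial, not total.
The other alternating forms pattern the same way: /ɲ/ → [ɴ] after /q/ (palatal → uvular, matching uvular); /ɲ/ → [n] after /d/ (palatal → alveolar, matching alveolar) — only place changes, and always toward the preceding segment.
No alternation appears in [ɟəcɲə]: there the adjacent consonants already agree in place (/ɲ/ and /c/ are both palatal), so this form is consistent with the same rule.
Since the segment that changes follows the conditioning segment, the assimilation is progressive.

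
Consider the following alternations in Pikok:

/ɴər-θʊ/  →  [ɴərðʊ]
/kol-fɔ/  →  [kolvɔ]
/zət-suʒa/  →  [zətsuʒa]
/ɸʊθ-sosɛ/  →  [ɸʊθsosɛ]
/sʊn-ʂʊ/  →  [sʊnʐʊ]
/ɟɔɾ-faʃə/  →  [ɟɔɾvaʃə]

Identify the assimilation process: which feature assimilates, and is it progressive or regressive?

The segment that alternates is /θ/, which surfaces as [ð] when adjacent to /r/.
/θ/ is voiceless while /r/ is voiced; the output [ð] is voiced, matching the trigger — so the feature that spreads is voicing.
Place and manner are unchanged, so the assimilation is partial, not total.
The other alternating forms pattern the same way: /f/ → [v] after /l/ (voiceless → voiced, matching voiced); /ʂ/ → [ʐ] after /n/ (voiceless → voiced, matching voiced); /f/ → [v] after /ɾ/ (voiceless → voiced, matching voiced) — only voicing changes, and always toward the preceding segment.
No alternation appears in [zətsuʒa], [ɸʊθsosɛ]: there the adjacent consonants already agree in voicing (/s/ and /t/ are both voiceless; /s/ and /θ/ are both voiceless), so these forms are consistent with the same rule.
Since the segment that changes follows the conditioning segment, the assimilation is progressive.

progressive voicing assimilation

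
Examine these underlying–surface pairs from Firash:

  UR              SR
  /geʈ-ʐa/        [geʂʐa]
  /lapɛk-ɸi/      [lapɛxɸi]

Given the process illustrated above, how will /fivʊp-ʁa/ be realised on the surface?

The data show regressive manner assimilation: /ʈ/ → [ʂ] before /ʐ/; /k/ → [x] before /ɸ/. In each pair only manner changes, matching the following consonant, while place and voice stay constant.
/p/ is a voiceless bilabial stop. The following trigger /ʁ/ is a fricative, so /p/ must become a fricative as well.
A voiceless bilabial fricative is [ɸ], so the surface segment is [ɸ].

[fivʊɸʁa]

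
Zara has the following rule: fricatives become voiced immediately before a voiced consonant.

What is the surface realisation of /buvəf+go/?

[buvəvgo]

The rule targets /f/ (voiceless labiodental fricative), which sits before the trigger /g/ (voiced).
Changing only its voicing to voiced gives [v] — the voiced labiodental fricative.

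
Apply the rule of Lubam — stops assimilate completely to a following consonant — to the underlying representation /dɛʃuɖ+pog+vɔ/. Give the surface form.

[dɛʃuppovvɔ]

/ɖ/ is the segment targeted by the rule; it sits immediately before /p/, so it assimilates completely and surfaces as [p].
At the second juncture, /g/ likewise becomes [v] adjacent to /v/.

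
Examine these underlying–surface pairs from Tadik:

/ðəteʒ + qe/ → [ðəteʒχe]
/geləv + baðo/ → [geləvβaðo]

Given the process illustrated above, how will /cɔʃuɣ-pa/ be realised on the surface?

The data show progressive manner assimilation: /q/ → [χ] after /ʒ/; /b/ → [β] after /v/. In each pair only manner changes, matching the preceding consonant, while place and voice stay constant.
The rule targets /p/ (voiceless bilabial stop), which sits after the trigger /ɣ/ (fricative).
Changing only its manner to fricative gives [ɸ] — the voiceless bilabial fricative.

[cɔʃuɣɸa]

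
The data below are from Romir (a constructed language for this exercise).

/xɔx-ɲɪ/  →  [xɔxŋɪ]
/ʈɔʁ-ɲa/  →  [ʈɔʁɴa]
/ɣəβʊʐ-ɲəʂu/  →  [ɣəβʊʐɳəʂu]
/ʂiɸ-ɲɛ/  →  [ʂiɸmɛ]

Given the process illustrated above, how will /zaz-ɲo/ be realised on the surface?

The data show progressive place assimilation: /ɲ/ → [ŋ] after /x/; /ɲ/ → [ɴ] after /ʁ/; /ɲ/ → [ɳ] after /ʐ/; /ɲ/ → [m] after /ɸ/. In each pair only place changes, matching the preceding consonant, while manner and voice stay constant.
/ɲ/ is a voiced palatal nasal. The preceding trigger /z/ is alveolar, so /ɲ/ must become alveolar as well.
The voiced alveolar nasal is [n], so /ɲ/ → [n].

[zazno]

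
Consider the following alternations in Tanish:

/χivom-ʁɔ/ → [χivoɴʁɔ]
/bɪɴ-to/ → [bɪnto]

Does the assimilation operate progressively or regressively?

The segment that alternates is /m/, which surfaces as [ɴ] when adjacent to /ʁ/.
/m/ is bilabial while /ʁ/ is uvular; the output [ɴ] is uvular, matching the trigger — so the feature that spreads is place.
The same holds elsewhere in the data: /ɴ/ → [n] before /t/ (uvular → alveolar, matching alveolar) — only place changes, and always toward the following segment.
The trigger is the following segment, so the direction is regressive (anticipatory).

regressive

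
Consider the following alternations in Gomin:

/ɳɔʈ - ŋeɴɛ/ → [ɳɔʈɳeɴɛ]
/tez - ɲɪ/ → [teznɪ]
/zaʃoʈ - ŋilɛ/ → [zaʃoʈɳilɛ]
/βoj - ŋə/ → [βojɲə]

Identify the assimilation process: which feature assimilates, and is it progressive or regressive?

Comparing underlying and surface forms, /ŋ/ → [ɳ] is the alternation; the neighbouring /ʈ/ is constant.
The change velar → retroflex matches the place of the preceding /ʈ/, identifying this as place assimilation.
Manner and voice are unchanged, so the assimilation is partial, not total.
Checking the remaining alternations: /ɲ/ → [n] after /z/ (palatal → alveolar, matching alveolar); /ŋ/ → [ɲ] after /j/ (velar → palatal, matching palatal) — only place changes, and always toward the preceding segment.
Since the segment that changes follows the conditioning segment, the assimilation is progressive.

progressive place assimilation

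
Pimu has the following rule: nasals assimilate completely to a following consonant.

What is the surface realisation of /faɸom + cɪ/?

/m/ is the segment targeted by the rule; it sits immediately before /c/, so it assimilates completely and surfaces as [c].

[faɸoccɪ]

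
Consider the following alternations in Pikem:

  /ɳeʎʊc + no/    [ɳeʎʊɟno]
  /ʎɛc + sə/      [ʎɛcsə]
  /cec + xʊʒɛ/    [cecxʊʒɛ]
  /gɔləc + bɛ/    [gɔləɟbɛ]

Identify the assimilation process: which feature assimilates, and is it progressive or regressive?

Comparing underlying and surface forms, /c/ → [ɟ] is the alternation; the neighbouring /n/ is constant.
/c/ is voiceless while /n/ is voiced; the output [ɟ] is voiced, matching the trigger — so the feature that spreads is voicing.
Place and manner are unchanged, so the assimilation is partial, not total.
Checking the remaining alternation: /c/ → [ɟ] before /b/ (voiceless → voiced, matching voiced) — only voicing changes, and always toward the following segment.
No alternation appears in [ʎɛcsə], [cecxʊʒɛ]: there the adjacent consonants already agree in voicing (/c/ and /s/ are both voiceless; /c/ and /x/ are both voiceless), so these forms are consistent with the same rule.
The trigger is the following segment, so the direction is regressive (anticipatory).

regressive voicing assimilation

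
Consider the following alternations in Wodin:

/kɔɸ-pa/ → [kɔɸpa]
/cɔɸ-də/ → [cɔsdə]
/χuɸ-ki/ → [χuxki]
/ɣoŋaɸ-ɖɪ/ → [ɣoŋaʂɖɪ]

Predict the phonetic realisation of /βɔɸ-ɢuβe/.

[βɔχɢuβe]

The data show regressive place assimilation: /ɸ/ → [s] before /d/; /ɸ/ → [x] before /k/; /ɸ/ → [ʂ] before /ɖ/. In each pair only place changes, matching the following consonant, while manner and voice stay constant.
No alternation appears in [kɔɸpa]: there the adjacent consonants already agree in place (/ɸ/ and /p/ are both bilabial), so this form is consistent with the same rule.
/ɸ/ is a voiceless bilabial fricative. The following trigger /ɢ/ is uvular, so /ɸ/ must become uvular as well.
A voiceless uvular fricative is [χ], so the surface segment is [χ].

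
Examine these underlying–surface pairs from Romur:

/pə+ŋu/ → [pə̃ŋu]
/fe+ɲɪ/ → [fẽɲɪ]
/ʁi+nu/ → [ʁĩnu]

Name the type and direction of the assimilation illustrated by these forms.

The vowel /ə/ surfaces as nasalised [ə̃] next to the following nasal /ŋ/ — it has acquired the [+nasal] feature of its neighbour.
The other forms show the same pattern: /e/ → [ẽ] before /ɲ/; /i/ → [ĩ] before /n/ — each time a vowel is nasalised next to a following nasal.
Because the conditioning nasal is to the right of the vowel that changes, the process is regressive (anticipatory).

regressive nasality assimilation (vowel nasalisation)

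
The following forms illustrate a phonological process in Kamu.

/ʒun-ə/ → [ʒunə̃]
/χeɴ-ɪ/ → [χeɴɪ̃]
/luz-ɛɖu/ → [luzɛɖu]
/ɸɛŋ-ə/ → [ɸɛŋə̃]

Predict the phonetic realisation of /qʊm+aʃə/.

The data show progressive nasality assimilation (vowel nasalisation): /ə/ → [ə̃] after /n/; /ɪ/ → [ɪ̃] after /ɴ/; /ə/ → [ə̃] after /ŋ/ — a vowel is nasalised by an immediately preceding nasal consonant.
No change occurs in [luzɛɖu] because the vowel at the boundary is adjacent to an oral consonant, not a nasal (/ɛ/ next to /z/).
The vowel /a/ is adjacent to the preceding nasal /m/, so it acquires [+nasal] and surfaces as [ã].

[qʊmãʃə]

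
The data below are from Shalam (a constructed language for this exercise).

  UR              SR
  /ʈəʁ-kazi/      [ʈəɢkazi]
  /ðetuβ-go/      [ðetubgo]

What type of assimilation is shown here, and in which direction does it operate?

Underlying /ʁ/ is realised as [ɢ] next to /k/; /k/ itself does not change.
/ʁ/ is a fricative while /k/ is a stop; the output [ɢ] is a stop, matching the trigger — so the feature that spreads is manner.
Place and voice are unchanged, so the assimilation is partial, not total.
The same holds elsewhere in the data: /β/ → [b] before /g/ (fricative → stop, matching a stop) — only manner changes, and always toward the following segment.
Since the segment that changes precedes the conditioning segment, the assimilation is regressive.

regressive manner assimilation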